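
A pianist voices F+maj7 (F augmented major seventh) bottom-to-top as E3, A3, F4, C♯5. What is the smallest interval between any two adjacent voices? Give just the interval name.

perfect fourth

Adjacent intervals: E3→A3 = perfect fourth; A3→F4 = minor sixth; F4→C♯5 = augmented fifth.
The smallest is E3 to A3, a perfect fourth (5 semitones).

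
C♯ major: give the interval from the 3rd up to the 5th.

m3

C♯ major is spelled C♯–E♯–G♯.
That puts E♯ below G♯.
3 letter names make it a third; at 3 semitones (a half step narrower than major) the quality is minor.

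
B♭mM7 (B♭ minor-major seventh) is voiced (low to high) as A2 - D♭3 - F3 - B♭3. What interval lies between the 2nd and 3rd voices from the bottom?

Those voices are D♭3 and F3.
From D♭ to F is 4 semitones, exactly the major third.

major third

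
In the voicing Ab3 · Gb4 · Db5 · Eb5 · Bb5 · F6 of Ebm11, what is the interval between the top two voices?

perfect 5th

Those voices are Bb5 and F6.
Counting 5 letters and 7 half steps from Bb gives a perfect fifth.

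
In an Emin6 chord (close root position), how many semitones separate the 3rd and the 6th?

Spelling the chord: E, G, B, C♯.
G to C♯ is an augmented fourth: 6 semitones.

6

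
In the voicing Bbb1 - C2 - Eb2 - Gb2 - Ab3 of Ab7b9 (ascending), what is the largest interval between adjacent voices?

Adjacent intervals: Bbb1→C2 = augmented second; C2→Eb2 = minor third; Eb2→Gb2 = minor third; Gb2→Ab3 = major ninth.
The largest is Gb2 to Ab3, a major ninth (14 semitones).

major ninth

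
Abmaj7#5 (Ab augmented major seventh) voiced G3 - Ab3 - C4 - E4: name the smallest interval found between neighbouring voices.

Adjacent intervals: G3→Ab3 = minor second; Ab3→C4 = major third; C4→E4 = major third.
The smallest is G3 to Ab3, a minor second (1 semitone).

minor 2nd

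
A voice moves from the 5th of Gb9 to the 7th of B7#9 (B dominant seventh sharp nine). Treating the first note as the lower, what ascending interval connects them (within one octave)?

The 5th of Gb9 is Db; the 7th of B7#9 (B dominant seventh sharp nine) is A.
Db up to A is 8 semitones, a half step wider than a perfect fifth, so the interval is augmented.

augmented 5th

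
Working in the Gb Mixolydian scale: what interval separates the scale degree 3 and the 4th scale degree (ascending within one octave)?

The scale runs Gb Ab Bb Cb Db Eb Fb.
Scale degree 3 = Bb; degree 4 = Cb.
2 letter names make it a second; at 1 semitone (a half step narrower than major) the quality is minor.

minor second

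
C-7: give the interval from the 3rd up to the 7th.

C minor seventh is spelled C–E♭–G–B♭.
That puts E♭ below B♭.
Counting 5 letters and 7 half steps from E♭ gives a perfect fifth.

perfect 5th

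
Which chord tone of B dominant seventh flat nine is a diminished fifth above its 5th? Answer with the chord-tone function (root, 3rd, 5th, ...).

B7b9: B-D♯-F♯-A-C.
The 5th is F♯. A diminished fifth above F♯ is C.
C is the chord's 9th.

9th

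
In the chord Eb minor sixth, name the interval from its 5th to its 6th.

The chord tones of Ebmin6 (Eb minor sixth) are Eb Gb Bb C.
That puts Bb below C.
Bb up to C spans 2 letter names and 2 semitones — a major second.

M2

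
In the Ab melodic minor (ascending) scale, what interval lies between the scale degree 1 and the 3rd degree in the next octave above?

minor 10th

The scale runs Ab Bb Cb Db Eb F G.
The scale degree 1 is Ab and the 3rd degree (up an octave) is Cb.
10 letter names make it a tenth; at 15 semitones (a half step narrower than major) the quality is minor.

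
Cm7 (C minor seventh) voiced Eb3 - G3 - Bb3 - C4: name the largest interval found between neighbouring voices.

Adjacent intervals: Eb3→G3 = major third; G3→Bb3 = minor third; Bb3→C4 = major second.
The largest is Eb3 to G3, a major third (4 semitones).

major 3rd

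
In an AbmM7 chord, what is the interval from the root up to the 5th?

P5

Spelling the chord: Ab Cb Eb G.
So we need the interval from Ab up to Eb.
Counting 5 letters and 7 half steps from Ab gives a perfect fifth.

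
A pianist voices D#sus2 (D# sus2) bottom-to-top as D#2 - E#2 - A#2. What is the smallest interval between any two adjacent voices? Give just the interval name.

Adjacent intervals: D#2→E#2 = major second; E#2→A#2 = perfect fourth.
The smallest is D#2 to E#2, a major second (2 semitones).

major second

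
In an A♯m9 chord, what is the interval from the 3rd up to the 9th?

The chord tones of A♯m9 (A♯ minor ninth) are A♯-C♯-E♯-G♯-B♯.
The 3rd is C♯ and the 9th is B♯.
From C♯ to B♯ is 11 semitones, exactly the major seventh.

major 7th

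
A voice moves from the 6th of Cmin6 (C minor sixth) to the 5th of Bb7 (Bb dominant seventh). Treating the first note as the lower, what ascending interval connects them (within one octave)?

Cmin6 (C minor sixth) has A as its 6th, and Bb7 (Bb dominant seventh) has F as its 5th.
A up to F is 8 semitones, a half step narrower than a major sixth, so the interval is minor.

minor 6th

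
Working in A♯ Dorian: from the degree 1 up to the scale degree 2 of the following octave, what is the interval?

Spelling A♯ Dorian: A♯ B♯ C♯ D♯ E♯ F𝄪 G♯.
So we need the interval from A♯ up to B♯.
A♯ up to B♯ spans 9 letter names and 14 semitones — a major ninth.

major ninth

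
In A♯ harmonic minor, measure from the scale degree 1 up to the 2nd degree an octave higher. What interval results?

The scale runs A♯ B♯ C♯ D♯ E♯ F♯ G𝄪.
So we need the interval from A♯ up to B♯.
From A♯ to B♯ is 14 semitones, exactly the major ninth.

major ninth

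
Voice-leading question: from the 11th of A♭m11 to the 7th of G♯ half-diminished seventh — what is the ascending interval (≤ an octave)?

A♭m11 has D♭ as its 11th, and G♯ half-diminished seventh has F♯ as its 7th.
D♭ up to F♯ is 5 semitones, a half step wider than a major third, so the interval is augmented.

A3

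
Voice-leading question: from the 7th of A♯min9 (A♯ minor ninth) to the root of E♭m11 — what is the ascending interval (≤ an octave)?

diminished sixth

A♯min9 (A♯ minor ninth) has G♯ as its 7th, and E♭m11 has E♭ as its root.
6 letter names make it a sixth; at 7 semitones (a whole step narrower than major) the quality is diminished.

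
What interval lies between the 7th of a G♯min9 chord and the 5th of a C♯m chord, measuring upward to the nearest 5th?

major second

G♯min9 has F♯ as its 7th, and C♯m has G♯ as its 5th.
F♯ up to G♯ spans 2 letter names and 2 semitones — a major second.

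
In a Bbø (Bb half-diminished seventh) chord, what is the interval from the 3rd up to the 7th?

Spelling the chord: Bb-Db-Fb-Ab.
So we need the interval from Db up to Ab.
Db up to Ab spans 5 letter names and 7 semitones — a perfect fifth.

perfect 5th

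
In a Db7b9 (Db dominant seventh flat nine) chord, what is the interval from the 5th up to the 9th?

Spelling the chord: Db F Ab Cb Ebb.
The 5th is Ab and the 9th is Ebb.
5 letter names make it a fifth; at 6 semitones (a half step narrower than perfect) the quality is diminished.

diminished fifth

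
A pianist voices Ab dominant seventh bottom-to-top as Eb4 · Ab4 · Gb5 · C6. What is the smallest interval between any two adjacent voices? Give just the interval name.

perfect fourth

Adjacent intervals: Eb4→Ab4 = perfect fourth; Ab4→Gb5 = minor seventh; Gb5→C6 = augmented fourth.
The smallest is Eb4 to Ab4, a perfect fourth (5 semitones).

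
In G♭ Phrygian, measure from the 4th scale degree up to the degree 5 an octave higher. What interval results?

major 9th

G♭ phrygian: G♭ A𝄫 B𝄫 C♭ D♭ E𝄫 F♭.
4th scale degree = C♭; 5th degree (up an octave) = D♭.
From C♭ to D♭ is 14 semitones, exactly the major ninth.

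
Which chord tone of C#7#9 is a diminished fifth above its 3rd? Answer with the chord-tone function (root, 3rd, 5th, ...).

7th

C#7#9 (C# dominant seventh sharp nine) is spelled C#, E#, G#, B, D##.
The 3rd is E#. A diminished fifth above E# is B.
B is the chord's 7th.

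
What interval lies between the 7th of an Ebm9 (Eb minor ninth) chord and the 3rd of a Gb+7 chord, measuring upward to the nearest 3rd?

Ebm9 (Eb minor ninth) has Db as its 7th, and Gb+7 has Bb as its 3rd.
Db up to Bb spans 6 letter names and 9 semitones — a major sixth.

major sixth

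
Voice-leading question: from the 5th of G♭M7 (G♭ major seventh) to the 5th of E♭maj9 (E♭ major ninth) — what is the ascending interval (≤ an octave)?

G♭M7 (G♭ major seventh) has D♭ as its 5th, and E♭maj9 (E♭ major ninth) has B♭ as its 5th.
Counting 6 letters and 9 half steps from D♭ gives a major sixth.

major 6th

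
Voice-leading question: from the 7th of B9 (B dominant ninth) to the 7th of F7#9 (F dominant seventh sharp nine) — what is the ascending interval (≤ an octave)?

diminished 5th

B9 (B dominant ninth) has A as its 7th, and F7#9 (F dominant seventh sharp nine) has Eb as its 7th.
A up to Eb is 6 semitones, a half step narrower than a perfect fifth, so the interval is diminished.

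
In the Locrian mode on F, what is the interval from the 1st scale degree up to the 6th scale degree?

minor sixth

F locrian: F Gb Ab Bb Cb Db Eb.
1st scale degree = F; degree 6 = Db.
From F to Db: 8 semitones over a sixth = minor.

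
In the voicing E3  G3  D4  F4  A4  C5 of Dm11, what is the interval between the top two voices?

Those voices are A4 and C5.
A up to C is 3 semitones, a half step narrower than a major third, so the interval is minor.

minor third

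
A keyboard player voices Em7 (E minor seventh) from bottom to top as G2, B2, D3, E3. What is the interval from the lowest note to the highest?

major 6th

The outer voices are G2 and E3.
G up to E spans 6 letter names and 9 semitones — a major sixth.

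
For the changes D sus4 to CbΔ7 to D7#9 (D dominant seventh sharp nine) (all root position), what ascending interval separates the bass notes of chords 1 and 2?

diminished seventh

The roots are D and Cb.
7 letter names make it a seventh; at 9 semitones (a whole step narrower than major) the quality is diminished.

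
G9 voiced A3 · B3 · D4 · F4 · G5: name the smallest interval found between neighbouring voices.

Adjacent intervals: A3→B3 = major second; B3→D4 = minor third; D4→F4 = minor third; F4→G5 = major ninth.
The smallest is A3 to B3, a major second (2 semitones).

major 2nd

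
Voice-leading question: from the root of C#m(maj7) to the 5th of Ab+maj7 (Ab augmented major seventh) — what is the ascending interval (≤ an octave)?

minor 3rd

The root of C#m(maj7) is C#; the 5th of Ab+maj7 (Ab augmented major seventh) is E.
3 letter names make it a third; at 3 semitones (a half step narrower than major) the quality is minor.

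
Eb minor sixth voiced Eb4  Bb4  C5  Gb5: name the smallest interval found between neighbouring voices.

Adjacent intervals: Eb4→Bb4 = perfect fifth; Bb4→C5 = major second; C5→Gb5 = diminished fifth.
The smallest is Bb4 to C5, a major second (2 semitones).

M2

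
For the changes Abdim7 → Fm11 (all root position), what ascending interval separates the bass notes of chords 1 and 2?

The roots are Ab and F.
Counting 6 letters and 9 half steps from Ab gives a major sixth.

M6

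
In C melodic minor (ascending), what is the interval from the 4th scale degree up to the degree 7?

The scale runs C D Eb F G A B.
So we need the interval from F up to B.
From F to B: 6 semitones over a fourth = augmented.

augmented 4th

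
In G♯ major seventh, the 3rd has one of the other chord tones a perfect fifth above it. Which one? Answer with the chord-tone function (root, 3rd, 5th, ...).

7th

G♯maj7: G♯, B♯, D♯, F𝄪.
The 3rd is B♯. A perfect fifth above B♯ is F𝄪.
F𝄪 is the chord's 7th.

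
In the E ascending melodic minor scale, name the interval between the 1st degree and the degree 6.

E melodic minor: E F♯ G A B C♯ D♯.
The 1st degree is E and the 6th scale degree is C♯.
E up to C♯ spans 6 letter names and 9 semitones — a major sixth.

major sixth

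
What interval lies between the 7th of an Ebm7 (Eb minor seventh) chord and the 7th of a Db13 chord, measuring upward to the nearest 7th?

The 7th of Ebm7 (Eb minor seventh) is Db; the 7th of Db13 is Cb.
Db up to Cb is 10 semitones, a half step narrower than a major seventh, so the interval is minor.

minor 7th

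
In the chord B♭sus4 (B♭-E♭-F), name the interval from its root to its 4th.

perfect fourth

That puts B♭ below E♭.
Counting 4 letters and 5 half steps from B♭ gives a perfect fourth.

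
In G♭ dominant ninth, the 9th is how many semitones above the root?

G♭9 (G♭ dominant ninth) is spelled G♭ B♭ D♭ F♭ A♭.
G♭ to A♭ is a major ninth: 14 semitones.

14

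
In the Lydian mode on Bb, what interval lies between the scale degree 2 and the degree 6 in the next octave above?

The scale runs Bb C D E F G A.
That puts C below G.
From C to G is 19 semitones, exactly the perfect twelfth.

perfect twelfth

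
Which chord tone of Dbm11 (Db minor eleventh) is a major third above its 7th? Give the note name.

Spelling the chord: Db, Fb, Ab, Cb, Eb, Gb.
The 7th is Cb. A major third above Cb is Eb.
Eb is the chord's 9th.

Eb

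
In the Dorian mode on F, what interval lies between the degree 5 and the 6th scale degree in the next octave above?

The scale runs F G Ab Bb C D Eb.
Degree 5 = C; scale degree 6 (up an octave) = D.
From C to D is 14 semitones, exactly the major ninth.

major ninth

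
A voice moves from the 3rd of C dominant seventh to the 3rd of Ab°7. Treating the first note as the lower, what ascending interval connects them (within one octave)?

diminished 6th

C dominant seventh has E as its 3rd, and Ab°7 has Cb as its 3rd.
E up to Cb is 7 semitones, a whole step narrower than a major sixth, so the interval is diminished.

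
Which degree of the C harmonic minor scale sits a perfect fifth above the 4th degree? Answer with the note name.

The scale is C D Eb F G Ab B.
The 4th degree is F; a perfect fifth above that is C — scale degree 1.

C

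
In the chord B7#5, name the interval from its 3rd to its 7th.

diminished fifth

B+7 (B augmented seventh) is spelled B-D#-F##-A.
3rd = D#; 7th = A.
5 letter names make it a fifth; at 6 semitones (a half step narrower than perfect) the quality is diminished.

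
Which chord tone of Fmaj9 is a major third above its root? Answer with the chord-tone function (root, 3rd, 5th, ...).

Spelling the chord: F-A-C-E-G.
The root is F. A major third above F is A.
A is the chord's 3rd.

3rd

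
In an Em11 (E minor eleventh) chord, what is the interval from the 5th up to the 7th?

minor 3rd

Em11 (E minor eleventh) is spelled E G B D F# A.
So we need the interval from B up to D.
3 letter names make it a third; at 3 semitones (a half step narrower than major) the quality is minor.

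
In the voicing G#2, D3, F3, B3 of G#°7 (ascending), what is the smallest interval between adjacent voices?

m3

Adjacent intervals: G#2→D3 = diminished fifth; D3→F3 = minor third; F3→B3 = augmented fourth.
The smallest is D3 to F3, a minor third (3 semitones).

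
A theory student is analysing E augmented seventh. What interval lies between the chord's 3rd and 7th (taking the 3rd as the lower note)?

The chord tones of E augmented seventh are E–G#–B#–D.
That puts G# below D.
From G# to D: 6 semitones over a fifth = diminished.

d5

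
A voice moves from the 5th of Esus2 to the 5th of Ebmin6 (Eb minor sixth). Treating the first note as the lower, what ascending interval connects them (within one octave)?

The 5th of Esus2 is B; the 5th of Ebmin6 (Eb minor sixth) is Bb.
From B to Bb: 11 semitones over an octave = diminished.

d8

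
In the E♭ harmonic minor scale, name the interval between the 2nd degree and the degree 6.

d5

E♭ harmonic minor: E♭ F G♭ A♭ B♭ C♭ D.
2nd degree = F; 6th scale degree = C♭.
From F to C♭: 6 semitones over a fifth = diminished.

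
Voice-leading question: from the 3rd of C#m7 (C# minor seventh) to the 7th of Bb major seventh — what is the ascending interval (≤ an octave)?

perfect fourth

C#m7 (C# minor seventh) has E as its 3rd, and Bb major seventh has A as its 7th.
E up to A spans 4 letter names and 5 semitones — a perfect fourth.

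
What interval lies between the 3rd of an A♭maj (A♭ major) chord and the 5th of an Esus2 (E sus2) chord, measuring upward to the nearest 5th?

major 7th

A♭maj (A♭ major) has C as its 3rd, and Esus2 (E sus2) has B as its 5th.
From C to B is 11 semitones, exactly the major seventh.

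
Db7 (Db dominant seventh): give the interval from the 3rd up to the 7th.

Db dominant seventh: Db F Ab Cb.
So we need the interval from F up to Cb.
F up to Cb is 6 semitones, a half step narrower than a perfect fifth, so the interval is diminished.

diminished 5th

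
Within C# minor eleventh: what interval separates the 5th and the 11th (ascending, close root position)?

minor seventh

Spelling the chord: C#-E-G#-B-D#-F#.
So we need the interval from G# up to F#.
From G# to F#: 10 semitones over a seventh = minor.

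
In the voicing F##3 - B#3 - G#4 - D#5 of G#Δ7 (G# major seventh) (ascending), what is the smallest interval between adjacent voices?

Adjacent intervals: F##3→B#3 = perfect fourth; B#3→G#4 = minor sixth; G#4→D#5 = perfect fifth.
The smallest is F##3 to B#3, a perfect fourth (5 semitones).

perfect fourth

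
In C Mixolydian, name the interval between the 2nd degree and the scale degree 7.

minor sixth

The scale runs C D E F G A B♭.
That puts D below B♭.
D up to B♭ is 8 semitones, a half step narrower than a major sixth, so the interval is minor.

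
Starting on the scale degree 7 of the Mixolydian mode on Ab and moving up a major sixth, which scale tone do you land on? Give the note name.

Eb

The scale is Ab Bb C Db Eb F Gb.
The scale degree 7 is Gb; a major sixth above that is Eb — scale degree 5.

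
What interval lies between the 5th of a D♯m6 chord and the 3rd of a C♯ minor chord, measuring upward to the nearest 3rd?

The 5th of D♯m6 is A♯; the 3rd of C♯ minor is E.
From A♯ to E: 6 semitones over a fifth = diminished.

diminished 5th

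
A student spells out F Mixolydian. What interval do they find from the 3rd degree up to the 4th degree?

The scale runs F G A B♭ C D E♭.
The 3rd degree is A and the 4th degree is B♭.
2 letter names make it a second; at 1 semitone (a half step narrower than major) the quality is minor.

minor second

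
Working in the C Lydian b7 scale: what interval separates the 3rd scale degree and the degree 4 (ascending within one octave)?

major 2nd

Spelling the C Lydian b7 scale: C D E F# G A Bb.
The 3rd scale degree is E and the degree 4 is F#.
From E to F# is 2 semitones, exactly the major second.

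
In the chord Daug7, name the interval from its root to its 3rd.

major third

The chord tones of D augmented seventh are D–F♯–A♯–C.
That puts D below F♯.
Counting 3 letters and 4 half steps from D gives a major third.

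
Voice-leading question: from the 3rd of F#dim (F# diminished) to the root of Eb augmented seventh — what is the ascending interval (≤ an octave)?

diminished fifth

F#dim (F# diminished) has A as its 3rd, and Eb augmented seventh has Eb as its root.
From A to Eb: 6 semitones over a fifth = diminished.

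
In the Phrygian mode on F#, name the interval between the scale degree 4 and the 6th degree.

The scale runs F# G A B C# D E.
Scale degree 4 = B; scale degree 6 = D.
3 letter names make it a third; at 3 semitones (a half step narrower than major) the quality is minor.

minor third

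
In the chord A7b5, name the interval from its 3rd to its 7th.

A7b5 (A dominant seventh flat five) is spelled A C# Eb G.
3rd = C#; 7th = G.
C# up to G is 6 semitones, a half step narrower than a perfect fifth, so the interval is diminished.

diminished fifth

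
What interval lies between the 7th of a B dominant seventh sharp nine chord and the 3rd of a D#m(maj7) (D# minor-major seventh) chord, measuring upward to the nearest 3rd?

B dominant seventh sharp nine has A as its 7th, and D#m(maj7) (D# minor-major seventh) has F# as its 3rd.
From A to F# is 9 semitones, exactly the major sixth.

major sixth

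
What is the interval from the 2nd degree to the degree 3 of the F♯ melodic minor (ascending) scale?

Spelling the F♯ melodic minor (ascending) scale: F♯ G♯ A B C♯ D♯ E♯.
So we need the interval from G♯ up to A.
2 letter names make it a second; at 1 semitone (a half step narrower than major) the quality is minor.

minor second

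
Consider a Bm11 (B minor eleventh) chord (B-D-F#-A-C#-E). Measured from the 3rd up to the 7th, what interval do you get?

perfect fifth

That puts D below A.
From D to A is 7 semitones, exactly the perfect fifth.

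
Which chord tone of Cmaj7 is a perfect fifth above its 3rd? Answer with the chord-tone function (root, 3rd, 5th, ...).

7th

Spelling the chord: C, E, G, B.
The 3rd is E. A perfect fifth above E is B.
B is the chord's 7th.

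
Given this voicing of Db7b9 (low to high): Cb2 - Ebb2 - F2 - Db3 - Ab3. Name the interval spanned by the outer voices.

The outer voices are Cb2 and Ab3.
Cb up to Ab spans 13 letter names and 21 semitones — a major thirteenth.

major thirteenth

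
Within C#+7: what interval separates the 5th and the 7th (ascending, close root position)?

d3

C# augmented seventh: C#, E#, G##, B.
That puts G## below B.
3 letter names make it a third; at 2 semitones (a whole step narrower than major) the quality is diminished.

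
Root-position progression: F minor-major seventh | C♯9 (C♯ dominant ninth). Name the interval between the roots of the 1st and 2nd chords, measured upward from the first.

The roots are F and C♯.
From F to C♯: 8 semitones over a fifth = augmented.

augmented fifth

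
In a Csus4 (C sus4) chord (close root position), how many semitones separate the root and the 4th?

Csus4 (C sus4): C, F, G.
C to F is a perfect fourth: 5 semitones.

5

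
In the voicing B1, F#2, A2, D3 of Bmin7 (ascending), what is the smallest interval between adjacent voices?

Adjacent intervals: B1→F#2 = perfect fifth; F#2→A2 = minor third; A2→D3 = perfect fourth.
The smallest is F#2 to A2, a minor third (3 semitones).

m3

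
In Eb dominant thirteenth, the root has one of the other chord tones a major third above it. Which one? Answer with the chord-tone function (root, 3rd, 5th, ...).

Eb13 is spelled Eb G Bb Db F C.
The root is Eb. A major third above Eb is G.
G is the chord's 3rd.

3rd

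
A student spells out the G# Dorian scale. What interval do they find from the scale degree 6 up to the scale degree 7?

The scale runs G# A# B C# D# E# F#.
The scale degree 6 is E# and the scale degree 7 is F#.
From E# to F#: 1 semitone over a second = minor.

minor 2nd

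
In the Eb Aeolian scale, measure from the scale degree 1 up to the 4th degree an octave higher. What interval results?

Spelling the Eb Aeolian scale: Eb F Gb Ab Bb Cb Db.
That puts Eb below Ab.
Eb up to Ab spans 11 letter names and 17 semitones — a perfect eleventh.

perfect eleventh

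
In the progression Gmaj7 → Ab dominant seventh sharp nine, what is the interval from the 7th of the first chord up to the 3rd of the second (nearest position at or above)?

The 7th of Gmaj7 is F#; the 3rd of Ab dominant seventh sharp nine is C.
F# up to C is 6 semitones, a half step narrower than a perfect fifth, so the interval is diminished.

d5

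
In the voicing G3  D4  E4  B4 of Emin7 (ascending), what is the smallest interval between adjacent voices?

Adjacent intervals: G3→D4 = perfect fifth; D4→E4 = major second; E4→B4 = perfect fifth.
The smallest is D4 to E4, a major second (2 semitones).

major second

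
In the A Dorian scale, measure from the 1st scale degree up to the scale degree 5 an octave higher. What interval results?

Spelling the A Dorian scale: A B C D E F# G.
1st scale degree = A; scale degree 5 (up an octave) = E.
From A to E is 19 semitones, exactly the perfect twelfth.

perfect twelfth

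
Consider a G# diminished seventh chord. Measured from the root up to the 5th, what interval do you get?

G# diminished seventh is spelled G#, B, D, F.
That puts G# below D.
5 letter names make it a fifth; at 6 semitones (a half step narrower than perfect) the quality is diminished.

diminished 5th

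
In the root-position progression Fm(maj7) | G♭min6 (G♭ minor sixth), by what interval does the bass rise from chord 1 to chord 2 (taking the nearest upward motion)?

minor second

The roots are F and G♭.
F up to G♭ is 1 semitone, a half step narrower than a major second, so the interval is minor.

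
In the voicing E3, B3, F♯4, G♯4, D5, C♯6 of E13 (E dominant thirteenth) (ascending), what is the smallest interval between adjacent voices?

major 2nd

Adjacent intervals: E3→B3 = perfect fifth; B3→F♯4 = perfect fifth; F♯4→G♯4 = major second; G♯4→D5 = diminished fifth; D5→C♯6 = major seventh.
The smallest is F♯4 to G♯4, a major second (2 semitones).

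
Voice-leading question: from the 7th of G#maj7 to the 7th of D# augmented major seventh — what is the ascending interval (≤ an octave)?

G#maj7 has F## as its 7th, and D# augmented major seventh has C## as its 7th.
F## up to C## spans 5 letter names and 7 semitones — a perfect fifth.

perfect fifth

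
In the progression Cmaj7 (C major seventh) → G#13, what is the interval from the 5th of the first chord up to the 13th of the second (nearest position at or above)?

augmented 6th

Cmaj7 (C major seventh) has G as its 5th, and G#13 has E# as its 13th.
From G to E#: 10 semitones over a sixth = augmented.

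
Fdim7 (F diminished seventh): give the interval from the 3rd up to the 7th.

diminished fifth

The chord tones of Fdim7 (F diminished seventh) are F-Ab-Cb-Ebb.
So we need the interval from Ab up to Ebb.
From Ab to Ebb: 6 semitones over a fifth = diminished.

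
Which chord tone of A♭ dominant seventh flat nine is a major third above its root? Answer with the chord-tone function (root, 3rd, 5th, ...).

The chord tones of A♭7b9 (A♭ dominant seventh flat nine) are A♭-C-E♭-G♭-B𝄫.
The root is A♭. A major third above A♭ is C.
C is the chord's 3rd.

3rd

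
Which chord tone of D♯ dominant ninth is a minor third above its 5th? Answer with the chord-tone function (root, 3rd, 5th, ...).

7th

Spelling the chord: D♯-F𝄪-A♯-C♯-E♯.
The 5th is A♯. A minor third above A♯ is C♯.
C♯ is the chord's 7th.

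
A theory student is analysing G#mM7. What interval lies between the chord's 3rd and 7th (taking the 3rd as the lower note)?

augmented fifth

Spelling the chord: G# B D# F##.
That puts B below F##.
B up to F## is 8 semitones, a half step wider than a perfect fifth, so the interval is augmented.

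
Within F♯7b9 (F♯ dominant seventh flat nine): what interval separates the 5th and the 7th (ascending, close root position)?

F♯ dominant seventh flat nine: F♯-A♯-C♯-E-G.
So we need the interval from C♯ up to E.
From C♯ to E: 3 semitones over a third = minor.

minor 3rd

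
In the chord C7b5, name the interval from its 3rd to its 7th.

diminished fifth

C7b5: C E Gb Bb.
So we need the interval from E up to Bb.
From E to Bb: 6 semitones over a fifth = diminished.
This 3–7 tritone is the characteristic tension at the heart of the dominant sound.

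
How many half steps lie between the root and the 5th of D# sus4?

Spelling the chord: D# G# A#.
D# to A# is a perfect fifth: 7 semitones.

7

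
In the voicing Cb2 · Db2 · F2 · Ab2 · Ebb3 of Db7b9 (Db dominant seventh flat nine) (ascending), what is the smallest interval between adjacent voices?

Adjacent intervals: Cb2→Db2 = major second; Db2→F2 = major third; F2→Ab2 = minor third; Ab2→Ebb3 = diminished fifth.
The smallest is Cb2 to Db2, a major second (2 semitones).

major second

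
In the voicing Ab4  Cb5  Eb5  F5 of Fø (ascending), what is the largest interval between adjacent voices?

Adjacent intervals: Ab4→Cb5 = minor third; Cb5→Eb5 = major third; Eb5→F5 = major second.
The largest is Cb5 to Eb5, a major third (4 semitones).

major third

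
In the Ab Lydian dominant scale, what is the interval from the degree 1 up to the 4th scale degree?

The scale runs Ab Bb C D Eb F Gb.
The degree 1 is Ab and the degree 4 is D.
4 letter names make it a fourth; at 6 semitones (a half step wider than perfect) the quality is augmented.

augmented fourth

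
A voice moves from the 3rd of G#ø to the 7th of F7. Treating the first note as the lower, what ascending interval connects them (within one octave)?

d4

The 3rd of G#ø is B; the 7th of F7 is Eb.
B up to Eb is 4 semitones, a half step narrower than a perfect fourth, so the interval is diminished.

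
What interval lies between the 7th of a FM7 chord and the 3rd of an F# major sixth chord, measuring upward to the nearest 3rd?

augmented 4th

FM7 has E as its 7th, and F# major sixth has A# as its 3rd.
4 letter names make it a fourth; at 6 semitones (a half step wider than perfect) the quality is augmented.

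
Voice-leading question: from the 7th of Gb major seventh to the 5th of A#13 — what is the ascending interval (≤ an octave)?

Gb major seventh has F as its 7th, and A#13 has E# as its 5th.
F up to E# is 12 semitones, a half step wider than a major seventh, so the interval is augmented.

A7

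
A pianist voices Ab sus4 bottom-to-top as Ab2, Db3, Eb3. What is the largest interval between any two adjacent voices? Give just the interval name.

perfect 4th

Adjacent intervals: Ab2→Db3 = perfect fourth; Db3→Eb3 = major second.
The largest is Ab2 to Db3, a perfect fourth (5 semitones).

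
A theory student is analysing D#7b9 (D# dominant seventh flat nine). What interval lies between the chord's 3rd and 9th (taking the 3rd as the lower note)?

The chord tones of D#7b9 are D#–F##–A#–C#–E.
The 3rd is F## and the 9th is E.
From F## to E: 9 semitones over a seventh = diminished.

diminished seventh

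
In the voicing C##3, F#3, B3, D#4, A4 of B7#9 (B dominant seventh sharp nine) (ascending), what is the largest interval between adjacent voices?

Adjacent intervals: C##3→F#3 = diminished fourth; F#3→B3 = perfect fourth; B3→D#4 = major third; D#4→A4 = diminished fifth.
The largest is D#4 to A4, a diminished fifth (6 semitones).

diminished fifth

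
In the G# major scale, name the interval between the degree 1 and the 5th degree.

perfect fifth

The scale runs G# A# B# C# D# E# F##.
So we need the interval from G# up to D#.
Counting 5 letters and 7 half steps from G# gives a perfect fifth.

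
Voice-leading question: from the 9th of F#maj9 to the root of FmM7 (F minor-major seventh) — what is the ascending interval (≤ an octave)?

The 9th of F#maj9 is G#; the root of FmM7 (F minor-major seventh) is F.
7 letter names make it a seventh; at 9 semitones (a whole step narrower than major) the quality is diminished.

diminished 7th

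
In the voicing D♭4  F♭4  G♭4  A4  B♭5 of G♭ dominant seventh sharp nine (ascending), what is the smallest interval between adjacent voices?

Adjacent intervals: D♭4→F♭4 = minor third; F♭4→G♭4 = major second; G♭4→A4 = augmented second; A4→B♭5 = minor ninth.
The smallest is F♭4 to G♭4, a major second (2 semitones).

major 2nd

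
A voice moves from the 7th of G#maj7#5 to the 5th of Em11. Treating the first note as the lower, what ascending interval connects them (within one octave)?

diminished fourth

G#maj7#5 has F## as its 7th, and Em11 has B as its 5th.
4 letter names make it a fourth; at 4 semitones (a half step narrower than perfect) the quality is diminished.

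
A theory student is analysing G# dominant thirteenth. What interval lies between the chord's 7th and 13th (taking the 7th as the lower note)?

G# dominant thirteenth: G#, B#, D#, F#, A#, E#.
So we need the interval from F# up to E#.
F# up to E# spans 7 letter names and 11 semitones — a major seventh.

major seventh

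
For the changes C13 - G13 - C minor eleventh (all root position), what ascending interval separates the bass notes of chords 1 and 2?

P5

The roots are C and G.
C up to G spans 5 letter names and 7 semitones — a perfect fifth.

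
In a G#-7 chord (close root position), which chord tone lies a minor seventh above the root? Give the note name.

The chord tones of G#-7 (G# minor seventh) are G# B D# F#.
The root is G#. A minor seventh above G# is F#.
F# is the chord's 7th.

F#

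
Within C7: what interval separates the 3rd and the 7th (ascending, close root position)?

diminished fifth

Spelling the chord: C, E, G, Bb.
The 3rd is E and the 7th is Bb.
E up to Bb is 6 semitones, a half step narrower than a perfect fifth, so the interval is diminished.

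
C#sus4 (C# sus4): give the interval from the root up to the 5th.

perfect fifth

Spelling the chord: C#, F#, G#.
The root is C# and the 5th is G#.
Counting 5 letters and 7 half steps from C# gives a perfect fifth.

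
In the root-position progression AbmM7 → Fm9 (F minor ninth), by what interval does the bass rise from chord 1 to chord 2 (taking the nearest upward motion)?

M6

The roots are Ab and F.
Counting 6 letters and 9 half steps from Ab gives a major sixth.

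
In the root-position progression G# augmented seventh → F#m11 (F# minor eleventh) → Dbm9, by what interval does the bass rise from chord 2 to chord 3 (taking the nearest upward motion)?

The roots are F# and Db.
From F# to Db: 7 semitones over a sixth = diminished.

diminished 6th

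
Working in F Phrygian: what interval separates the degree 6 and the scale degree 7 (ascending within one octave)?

M2

The scale runs F Gb Ab Bb C Db Eb.
So we need the interval from Db up to Eb.
Db up to Eb spans 2 letter names and 2 semitones — a major second.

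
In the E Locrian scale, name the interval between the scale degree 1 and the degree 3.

minor 3rd

Spelling the E Locrian scale: E F G A Bb C D.
Scale degree 1 = E; degree 3 = G.
3 letter names make it a third; at 3 semitones (a half step narrower than major) the quality is minor.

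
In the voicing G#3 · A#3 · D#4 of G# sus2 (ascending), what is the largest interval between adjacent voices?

perfect fourth

Adjacent intervals: G#3→A#3 = major second; A#3→D#4 = perfect fourth.
The largest is A#3 to D#4, a perfect fourth (5 semitones).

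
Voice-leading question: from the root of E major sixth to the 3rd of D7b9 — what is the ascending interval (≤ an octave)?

M2

E major sixth has E as its root, and D7b9 has F# as its 3rd.
E up to F# spans 2 letter names and 2 semitones — a major second.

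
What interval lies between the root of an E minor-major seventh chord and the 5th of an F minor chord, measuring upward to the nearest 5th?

m6

E minor-major seventh has E as its root, and F minor has C as its 5th.
E up to C is 8 semitones, a half step narrower than a major sixth, so the interval is minor.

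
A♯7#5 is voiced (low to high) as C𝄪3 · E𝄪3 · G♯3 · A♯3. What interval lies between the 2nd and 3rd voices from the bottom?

Those voices are E𝄪3 and G♯3.
3 letter names make it a third; at 2 semitones (a whole step narrower than major) the quality is diminished.

diminished 3rd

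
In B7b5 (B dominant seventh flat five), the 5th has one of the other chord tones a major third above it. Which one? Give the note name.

Spelling the chord: B–D#–F–A.
The 5th is F. A major third above F is A.
A is the chord's 7th.

A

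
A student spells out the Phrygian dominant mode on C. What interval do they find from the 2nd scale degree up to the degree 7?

major sixth

C phrygian dominant: C Db E F G Ab Bb.
That puts Db below Bb.
From Db to Bb is 9 semitones, exactly the major sixth.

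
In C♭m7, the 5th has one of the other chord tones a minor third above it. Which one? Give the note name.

C♭-7 (C♭ minor seventh): C♭, E𝄫, G♭, B𝄫.
The 5th is G♭. A minor third above G♭ is B𝄫.
B𝄫 is the chord's 7th.

Bbb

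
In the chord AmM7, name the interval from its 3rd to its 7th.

Spelling the chord: A C E G#.
The 3rd is C and the 7th is G#.
C up to G# is 8 semitones, a half step wider than a perfect fifth, so the interval is augmented.

augmented 5th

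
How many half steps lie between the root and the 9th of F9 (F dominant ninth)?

Spelling the chord: F, A, C, E♭, G.
F to G is a major ninth: 14 semitones.

14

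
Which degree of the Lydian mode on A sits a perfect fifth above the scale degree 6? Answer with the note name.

C#

The scale is A B C# D# E F# G#.
The scale degree 6 is F#; a perfect fifth above that is C# — scale degree 3.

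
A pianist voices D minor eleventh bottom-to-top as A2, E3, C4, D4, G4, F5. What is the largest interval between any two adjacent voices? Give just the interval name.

Adjacent intervals: A2→E3 = perfect fifth; E3→C4 = minor sixth; C4→D4 = major second; D4→G4 = perfect fourth; G4→F5 = minor seventh.
The largest is G4 to F5, a minor seventh (10 semitones).

minor seventh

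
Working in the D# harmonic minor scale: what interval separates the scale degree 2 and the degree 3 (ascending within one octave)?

Spelling the D# harmonic minor scale: D# E# F# G# A# B C##.
The scale degree 2 is E# and the scale degree 3 is F#.
E# up to F# is 1 semitone, a half step narrower than a major second, so the interval is minor.

m2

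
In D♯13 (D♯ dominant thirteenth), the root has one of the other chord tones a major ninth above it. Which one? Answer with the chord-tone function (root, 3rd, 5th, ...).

9th

Spelling the chord: D♯ F𝄪 A♯ C♯ E♯ B♯.
The root is D♯. A major ninth above D♯ is E♯.
E♯ is the chord's 9th.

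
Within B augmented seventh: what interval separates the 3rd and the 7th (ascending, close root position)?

d5

B7#5 (B augmented seventh) is spelled B D# F## A.
3rd = D#; 7th = A.
D# up to A is 6 semitones, a half step narrower than a perfect fifth, so the interval is diminished.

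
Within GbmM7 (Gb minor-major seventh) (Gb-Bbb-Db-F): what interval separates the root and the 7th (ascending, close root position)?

That puts Gb below F.
From Gb to F is 11 semitones, exactly the major seventh.

major seventh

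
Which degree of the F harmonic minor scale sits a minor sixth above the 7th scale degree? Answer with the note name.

C

The scale is F G A♭ B♭ C D♭ E.
The 7th scale degree is E; a minor sixth above that is C — scale degree 5.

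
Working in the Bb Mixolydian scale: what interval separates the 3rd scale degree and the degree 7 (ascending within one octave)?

Bb mixolydian: Bb C D Eb F G Ab.
3rd scale degree = D; 7th degree = Ab.
5 letter names make it a fifth; at 6 semitones (a half step narrower than perfect) the quality is diminished.

diminished fifth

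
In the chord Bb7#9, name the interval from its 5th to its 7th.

The chord tones of Bb dominant seventh sharp nine are Bb, D, F, Ab, C#.
So we need the interval from F up to Ab.
F up to Ab is 3 semitones, a half step narrower than a major third, so the interval is minor.

minor third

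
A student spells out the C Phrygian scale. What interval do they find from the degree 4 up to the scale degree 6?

The scale runs C D♭ E♭ F G A♭ B♭.
Degree 4 = F; 6th scale degree = A♭.
From F to A♭: 3 semitones over a third = minor.

minor third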